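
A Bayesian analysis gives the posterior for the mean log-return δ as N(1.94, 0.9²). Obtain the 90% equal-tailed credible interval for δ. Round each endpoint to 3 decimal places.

The posterior is symmetric, so the 90% equal-tailed interval is δ = 1.94 ± z·0.9 with z = 1.645.
Half-width: 1.645 × 0.9 = 1.480.
1.94 − 1.480 = 0.460; 1.94 + 1.480 = 3.420.

[0.460, 3.420]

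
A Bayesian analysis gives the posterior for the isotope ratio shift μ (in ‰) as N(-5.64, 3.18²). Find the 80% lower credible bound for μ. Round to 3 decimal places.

Need L with P(μ ≥ L) = 0.80: L = -5.64 − z_{0.2}·3.18.
z = 0.842; L = -5.64 − 0.842 × 3.18 = -8.316.

-8.316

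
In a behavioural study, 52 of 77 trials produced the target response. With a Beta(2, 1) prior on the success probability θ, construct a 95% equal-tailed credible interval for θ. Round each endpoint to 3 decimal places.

[0.569, 0.773]

Posterior: Beta(2+52, 1+25) = Beta(54, 26).
Equal-tailed 95% interval: the 0.025 and 0.975 quantiles of Beta(54, 26).
Posterior mean ≈ 0.675, SD ≈ 0.052; a Normal approximation gives roughly [0.573, 0.777].
Exact: F⁻¹(0.025) = 0.569; F⁻¹(0.975) = 0.773.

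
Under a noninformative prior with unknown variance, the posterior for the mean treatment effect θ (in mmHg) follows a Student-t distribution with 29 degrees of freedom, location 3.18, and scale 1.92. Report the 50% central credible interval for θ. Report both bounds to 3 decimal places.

[1.869, 4.491]

The t_29 distribution is symmetric; the 50% interval is 3.18 ± t·1.92 with t_{0.75,29} = 0.683.
Half-width: 0.683 × 1.92 = 1.311.
3.18 − 1.311 = 1.869; 3.18 + 1.311 = 4.491.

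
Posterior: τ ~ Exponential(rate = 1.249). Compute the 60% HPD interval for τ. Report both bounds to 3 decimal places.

The exponential density is strictly decreasing on [0, ∞), so the HPD interval is anchored at 0: [0, q] with P(τ ≤ q) = 0.60.
q = −ln(1 − 0.60) / 1.249 = 0.9163 / 1.249 = 0.734.

[0.000, 0.734]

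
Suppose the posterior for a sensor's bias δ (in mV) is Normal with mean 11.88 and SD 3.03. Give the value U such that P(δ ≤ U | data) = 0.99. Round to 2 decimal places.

Need U with P(δ ≤ U) = 0.99: U = 11.88 + z_{0.01}·3.03.
z = 2.326; U = 11.88 + 2.326 × 3.03 = 18.93.

18.93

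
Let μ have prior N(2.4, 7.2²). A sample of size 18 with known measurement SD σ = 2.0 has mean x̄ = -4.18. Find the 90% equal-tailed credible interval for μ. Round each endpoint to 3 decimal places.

Posterior precision = 1/7.2² + 18/2.0² = 0.0193 + 4.5000 = 4.5193, so posterior SD = 0.4704.
Posterior mean = (2.4/7.2² + 18·-4.18/2.0²) / 4.5193 = -4.1519.
Interval: -4.1519 ± 1.645 × 0.4704 → [-4.926, -3.378].

[-4.926, -3.378]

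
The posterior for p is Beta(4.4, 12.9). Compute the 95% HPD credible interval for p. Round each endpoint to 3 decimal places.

The posterior is unimodal and skewed, so the HPD interval has equal density at both endpoints and is the shortest 95% interval.
Solving f(0.070) = f(0.454) with F(0.454) − F(0.070) = 0.95 gives [0.070, 0.454].
For comparison, the equal-tailed interval is [0.085, 0.477]; the HPD is narrower and shifted toward the mode.

[0.070, 0.454]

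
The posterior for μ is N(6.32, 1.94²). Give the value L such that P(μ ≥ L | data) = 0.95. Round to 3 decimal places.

3.129

Need L with P(μ ≥ L) = 0.95: L = 6.32 − z_{0.05}·1.94.
z = 1.645; L = 6.32 − 1.645 × 1.94 = 3.129.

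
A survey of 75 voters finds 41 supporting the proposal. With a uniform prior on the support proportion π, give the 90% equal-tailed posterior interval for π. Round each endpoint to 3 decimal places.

Posterior: Beta(1+41, 1+34) = Beta(42, 35).
Equal-tailed 90% interval: the 0.05 and 0.95 quantiles of Beta(42, 35).
Posterior mean ≈ 0.545, SD ≈ 0.056; a Normal approximation gives roughly [0.453, 0.638].
Exact: F⁻¹(0.05) = 0.452; F⁻¹(0.95) = 0.638.

[0.452, 0.638]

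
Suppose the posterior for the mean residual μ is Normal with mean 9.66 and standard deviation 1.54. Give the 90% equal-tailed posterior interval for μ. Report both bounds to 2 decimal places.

[7.13, 12.19]

The posterior is symmetric, so the 90% equal-tailed interval is μ = 9.66 ± z·1.54 with z = 1.645.
Half-width: 1.645 × 1.54 = 2.53.
9.66 − 2.53 = 7.13; 9.66 + 2.53 = 12.19.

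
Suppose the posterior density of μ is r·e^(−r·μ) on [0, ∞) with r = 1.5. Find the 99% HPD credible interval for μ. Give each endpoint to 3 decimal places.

The exponential density is strictly decreasing on [0, ∞), so the HPD interval is anchored at 0: [0, q] with P(μ ≤ q) = 0.99.
q = −ln(1 − 0.99) / 1.5 = 4.6052 / 1.5 = 3.070.

[0.000, 3.070]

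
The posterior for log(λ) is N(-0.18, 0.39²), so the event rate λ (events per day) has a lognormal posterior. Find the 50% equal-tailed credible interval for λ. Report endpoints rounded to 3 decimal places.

[0.642, 1.087]

On the log scale the 50% interval is -0.18 ± 0.674 × 0.39 = [-0.4431, 0.0831].
Exponentiate: [e^-0.4431, e^0.0831] = [0.642, 1.087].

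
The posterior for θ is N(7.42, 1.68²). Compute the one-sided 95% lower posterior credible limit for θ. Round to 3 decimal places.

4.657

Need L with P(θ ≥ L) = 0.95: L = 7.42 − z_{0.05}·1.68.
z = 1.645; L = 7.42 − 1.645 × 1.68 = 4.657.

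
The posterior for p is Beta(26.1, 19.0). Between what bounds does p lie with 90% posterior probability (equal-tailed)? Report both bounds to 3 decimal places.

Posterior: Beta(26.1, 19.0).
Equal-tailed 90% interval: the 0.05 and 0.95 quantiles of Beta(26.1, 19.0).
Posterior mean ≈ 0.579, SD ≈ 0.073; a Normal approximation gives roughly [0.459, 0.698].
Exact: F⁻¹(0.05) = 0.457; F⁻¹(0.95) = 0.696.

[0.457, 0.696]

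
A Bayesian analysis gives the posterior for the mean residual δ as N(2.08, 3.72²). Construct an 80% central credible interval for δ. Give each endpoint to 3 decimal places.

[-2.687, 6.847]

The posterior is symmetric, so the 80% equal-tailed interval is δ = 2.08 ± z·3.72 with z = 1.282.
Half-width: 1.282 × 3.72 = 4.767.
2.08 − 4.767 = -2.687; 2.08 + 4.767 = 6.847.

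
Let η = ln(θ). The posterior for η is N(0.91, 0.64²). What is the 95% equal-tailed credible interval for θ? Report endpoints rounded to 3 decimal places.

On the log scale the 95% interval is 0.91 ± 1.960 × 0.64 = [-0.3444, 2.1644].
Exponentiate: [e^-0.3444, e^2.1644] = [0.709, 8.709].

[0.709, 8.709]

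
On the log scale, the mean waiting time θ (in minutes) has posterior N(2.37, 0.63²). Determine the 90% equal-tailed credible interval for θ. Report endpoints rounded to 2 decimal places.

[3.80, 30.15]

On the log scale the 90% interval is 2.37 ± 1.645 × 0.63 = [1.3337, 3.4063].
Exponentiate: [e^1.3337, e^3.4063] = [3.80, 30.15].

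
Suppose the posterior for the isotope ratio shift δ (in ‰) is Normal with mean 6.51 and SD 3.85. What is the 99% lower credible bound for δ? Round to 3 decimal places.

Need L with P(δ ≥ L) = 0.99: L = 6.51 − z_{0.01}·3.85.
z = 2.326; L = 6.51 − 2.326 × 3.85 = -2.446.

-2.446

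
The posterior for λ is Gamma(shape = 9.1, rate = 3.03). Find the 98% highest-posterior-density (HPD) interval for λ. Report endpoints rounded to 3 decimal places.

[1.027, 5.525]

The posterior is unimodal and skewed, so the HPD interval has equal density at both endpoints and is the shortest 98% interval.
Solving f(1.027) = f(5.525) with F(5.525) − F(1.027) = 0.98 gives [1.027, 5.525].
For comparison, the equal-tailed interval is [1.178, 5.789]; the HPD is narrower and shifted toward the mode.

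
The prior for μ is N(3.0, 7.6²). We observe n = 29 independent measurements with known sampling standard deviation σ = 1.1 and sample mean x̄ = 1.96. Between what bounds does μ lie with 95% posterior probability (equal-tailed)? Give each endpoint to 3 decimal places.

[1.561, 2.361]

Posterior precision = 1/7.6² + 29/1.1² = 0.0173 + 23.9669 = 23.9843, so posterior SD = 0.2042.
Posterior mean = (3.0/7.6² + 29·1.96/1.1²) / 23.9843 = 1.9608.
Interval: 1.9608 ± 1.960 × 0.2042 → [1.561, 2.361].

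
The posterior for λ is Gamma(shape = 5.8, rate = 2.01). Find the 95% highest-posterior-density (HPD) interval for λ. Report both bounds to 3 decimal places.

The posterior is unimodal and skewed, so the HPD interval has equal density at both endpoints and is the shortest 95% interval.
Solving f(0.818) = f(5.264) with F(5.264) − F(0.818) = 0.95 gives [0.818, 5.264].
For comparison, the equal-tailed interval is [1.036, 5.665]; the HPD is narrower and shifted toward the mode.

[0.818, 5.264]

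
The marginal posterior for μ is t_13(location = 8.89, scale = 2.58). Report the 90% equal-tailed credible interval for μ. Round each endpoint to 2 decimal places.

[4.32, 13.46]

The t_13 distribution is symmetric; the 90% interval is 8.89 ± t·2.58 with t_{0.95,13} = 1.771.
Half-width: 1.771 × 2.58 = 4.57.
8.89 − 4.57 = 4.32; 8.89 + 4.57 = 13.46.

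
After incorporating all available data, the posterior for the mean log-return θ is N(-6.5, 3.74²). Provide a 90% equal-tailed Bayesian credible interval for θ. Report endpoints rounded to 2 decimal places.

The posterior is symmetric, so the 90% equal-tailed interval is θ = -6.5 ± z·3.74 with z = 1.645.
Half-width: 1.645 × 3.74 = 6.15.
-6.5 − 6.15 = -12.65; -6.5 + 6.15 = -0.35.

[-12.65, -0.35]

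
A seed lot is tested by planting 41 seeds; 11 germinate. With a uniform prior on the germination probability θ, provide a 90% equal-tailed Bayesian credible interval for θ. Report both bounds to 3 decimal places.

Posterior: Beta(1+11, 1+30) = Beta(12, 31).
Equal-tailed 90% interval: the 0.05 and 0.95 quantiles of Beta(12, 31).
Posterior mean ≈ 0.279, SD ≈ 0.068; a Normal approximation gives roughly [0.168, 0.390].
Exact: F⁻¹(0.05) = 0.174; F⁻¹(0.95) = 0.396.

[0.174, 0.396]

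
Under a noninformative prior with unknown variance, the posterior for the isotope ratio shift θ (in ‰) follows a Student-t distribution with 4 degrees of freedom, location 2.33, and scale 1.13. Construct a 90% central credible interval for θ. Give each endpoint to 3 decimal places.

The t_4 distribution is symmetric; the 90% interval is 2.33 ± t·1.13 with t_{0.95,4} = 2.132.
Half-width: 2.132 × 1.13 = 2.409.
2.33 − 2.409 = -0.079; 2.33 + 2.409 = 4.739.

[-0.079, 4.739]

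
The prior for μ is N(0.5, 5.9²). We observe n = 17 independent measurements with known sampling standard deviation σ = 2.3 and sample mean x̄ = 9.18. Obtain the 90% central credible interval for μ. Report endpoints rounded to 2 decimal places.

Posterior precision = 1/5.9² + 17/2.3² = 0.0287 + 3.2136 = 3.2423, so posterior SD = 0.5554.
Posterior mean = (0.5/5.9² + 17·9.18/2.3²) / 3.2423 = 9.1031.
Interval: 9.1031 ± 1.645 × 0.5554 → [8.19, 10.02].

[8.19, 10.02]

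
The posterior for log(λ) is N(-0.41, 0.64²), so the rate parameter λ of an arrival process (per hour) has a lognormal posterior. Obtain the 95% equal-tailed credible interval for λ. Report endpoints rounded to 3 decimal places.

[0.189, 2.327]

On the log scale the 95% interval is -0.41 ± 1.960 × 0.64 = [-1.6644, 0.8444].
Exponentiate: [e^-1.6644, e^0.8444] = [0.189, 2.327].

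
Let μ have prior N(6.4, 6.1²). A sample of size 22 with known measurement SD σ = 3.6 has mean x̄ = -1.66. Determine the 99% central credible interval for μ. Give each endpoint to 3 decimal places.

[-3.496, 0.427]

Posterior precision = 1/6.1² + 22/3.6² = 0.0269 + 1.6975 = 1.7244, so posterior SD = 0.7615.
Posterior mean = (6.4/6.1² + 22·-1.66/3.6²) / 1.7244 = -1.5344.
Interval: -1.5344 ± 2.576 × 0.7615 → [-3.496, 0.427].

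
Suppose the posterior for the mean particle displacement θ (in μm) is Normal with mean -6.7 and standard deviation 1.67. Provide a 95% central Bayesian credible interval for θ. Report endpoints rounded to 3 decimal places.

The posterior is symmetric, so the 95% equal-tailed interval is θ = -6.7 ± z·1.67 with z = 1.960.
Half-width: 1.960 × 1.67 = 3.273.
-6.7 − 3.273 = -9.973; -6.7 + 3.273 = -3.427.

[-9.973, -3.427]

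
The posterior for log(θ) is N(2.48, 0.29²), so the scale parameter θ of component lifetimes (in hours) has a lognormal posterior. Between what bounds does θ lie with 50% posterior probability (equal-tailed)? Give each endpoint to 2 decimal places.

[9.82, 14.52]

On the log scale the 50% interval is 2.48 ± 0.674 × 0.29 = [2.2844, 2.6756].
Exponentiate: [e^2.2844, e^2.6756] = [9.82, 14.52].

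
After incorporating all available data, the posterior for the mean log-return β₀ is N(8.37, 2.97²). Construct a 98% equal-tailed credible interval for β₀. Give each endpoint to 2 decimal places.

[1.46, 15.28]

The posterior is symmetric, so the 98% equal-tailed interval is β₀ = 8.37 ± z·2.97 with z = 2.326.
Half-width: 2.326 × 2.97 = 6.91.
8.37 − 6.91 = 1.46; 8.37 + 6.91 = 15.28.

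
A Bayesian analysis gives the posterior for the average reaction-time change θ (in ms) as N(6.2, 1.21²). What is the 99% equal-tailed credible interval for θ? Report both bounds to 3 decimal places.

[3.083, 9.317]

The posterior is symmetric, so the 99% equal-tailed interval is θ = 6.2 ± z·1.21 with z = 2.576.
Half-width: 2.576 × 1.21 = 3.117.
6.2 − 3.117 = 3.083; 6.2 + 3.117 = 9.317.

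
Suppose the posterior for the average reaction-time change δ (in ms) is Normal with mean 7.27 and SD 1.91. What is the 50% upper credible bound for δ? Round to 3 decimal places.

Need U with P(δ ≤ U) = 0.50: U = 7.27 + z_{0.5}·1.91.
z = 0.000; U = 7.27 + 0.000 × 1.91 = 7.270.

7.270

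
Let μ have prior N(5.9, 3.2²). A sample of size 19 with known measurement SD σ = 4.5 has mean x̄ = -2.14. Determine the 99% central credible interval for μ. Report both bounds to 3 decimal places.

[-3.913, 1.149]

Posterior precision = 1/3.2² + 19/4.5² = 0.0977 + 0.9383 = 1.0359, so posterior SD = 0.9825.
Posterior mean = (5.9/3.2² + 19·-2.14/4.5²) / 1.0359 = -1.3821.
Interval: -1.3821 ± 2.576 × 0.9825 → [-3.913, 1.149].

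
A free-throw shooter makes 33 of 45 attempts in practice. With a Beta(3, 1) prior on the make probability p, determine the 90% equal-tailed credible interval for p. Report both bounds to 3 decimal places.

Posterior: Beta(3+33, 1+12) = Beta(36, 13).
Equal-tailed 90% interval: the 0.05 and 0.95 quantiles of Beta(36, 13).
Posterior mean ≈ 0.735, SD ≈ 0.062; a Normal approximation gives roughly [0.632, 0.837].
Exact: F⁻¹(0.05) = 0.627; F⁻¹(0.95) = 0.832.

[0.627, 0.832]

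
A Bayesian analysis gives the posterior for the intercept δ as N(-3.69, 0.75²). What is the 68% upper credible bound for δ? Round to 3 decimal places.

-3.339

Need U with P(δ ≤ U) = 0.68: U = -3.69 + z_{0.32}·0.75.
z = 0.468; U = -3.69 + 0.468 × 0.75 = -3.339.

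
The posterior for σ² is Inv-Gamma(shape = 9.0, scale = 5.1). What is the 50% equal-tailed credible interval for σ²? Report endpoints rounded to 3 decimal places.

Inverse-Gamma(9.0, 5.1) quantiles: F⁻¹(0.25) and F⁻¹(0.75).
Equivalently, 1/σ² ~ Gamma(9.0, rate = 5.1); invert its 0.75 and 0.25 quantiles.
Posterior mean ≈ 0.637, SD ≈ 0.241; a Normal approximation gives roughly [0.475, 0.800].
Exact: lower = 0.472; upper = 0.746.

[0.472, 0.746]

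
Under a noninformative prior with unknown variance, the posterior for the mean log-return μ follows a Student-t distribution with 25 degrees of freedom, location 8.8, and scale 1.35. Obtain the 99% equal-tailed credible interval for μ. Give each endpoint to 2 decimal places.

[5.04, 12.56]

The t_25 distribution is symmetric; the 99% interval is 8.8 ± t·1.35 with t_{0.995,25} = 2.787.
Half-width: 2.787 × 1.35 = 3.76.
8.8 − 3.76 = 5.04; 8.8 + 3.76 = 12.56.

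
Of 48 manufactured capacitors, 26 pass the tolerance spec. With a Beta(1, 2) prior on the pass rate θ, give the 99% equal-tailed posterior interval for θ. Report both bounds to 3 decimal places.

Posterior: Beta(1+26, 2+22) = Beta(27, 24).
Equal-tailed 99% interval: the 0.005 and 0.995 quantiles of Beta(27, 24).
Posterior mean ≈ 0.529, SD ≈ 0.069; a Normal approximation gives roughly [0.351, 0.708].
Exact: F⁻¹(0.005) = 0.352; F⁻¹(0.995) = 0.702.

[0.352, 0.702]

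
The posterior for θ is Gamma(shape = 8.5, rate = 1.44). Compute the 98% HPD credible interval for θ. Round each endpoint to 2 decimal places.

The posterior is unimodal and skewed, so the HPD interval has equal density at both endpoints and is the shortest 98% interval.
Solving f(1.91) = f(11.04) with F(11.04) − F(1.91) = 0.98 gives [1.91, 11.04].
For comparison, the equal-tailed interval is [2.22, 11.60]; the HPD is narrower and shifted toward the mode.

[1.91, 11.04]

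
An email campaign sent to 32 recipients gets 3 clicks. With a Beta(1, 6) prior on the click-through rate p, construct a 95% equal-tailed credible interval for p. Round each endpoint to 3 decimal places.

Posterior: Beta(1+3, 6+29) = Beta(4, 35).
Equal-tailed 95% interval: the 0.025 and 0.975 quantiles of Beta(4, 35).
Posterior mean ≈ 0.103, SD ≈ 0.048; a Normal approximation gives roughly [0.009, 0.197].
Exact: F⁻¹(0.025) = 0.029; F⁻¹(0.975) = 0.214.

[0.029, 0.214]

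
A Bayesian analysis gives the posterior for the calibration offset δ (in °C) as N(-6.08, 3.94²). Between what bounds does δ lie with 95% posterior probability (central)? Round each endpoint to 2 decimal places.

The posterior is symmetric, so the 95% equal-tailed interval is δ = -6.08 ± z·3.94 with z = 1.960.
Half-width: 1.960 × 3.94 = 7.72.
-6.08 − 7.72 = -13.80; -6.08 + 7.72 = 1.64.

[-13.80, 1.64]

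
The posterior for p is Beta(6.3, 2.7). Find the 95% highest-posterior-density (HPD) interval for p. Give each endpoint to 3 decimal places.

[0.420, 0.955]

The posterior is unimodal and skewed, so the HPD interval has equal density at both endpoints and is the shortest 95% interval.
Solving f(0.420) = f(0.955) with F(0.955) − F(0.420) = 0.95 gives [0.420, 0.955].
For comparison, the equal-tailed interval is [0.384, 0.933]; the HPD is narrower and shifted toward the mode.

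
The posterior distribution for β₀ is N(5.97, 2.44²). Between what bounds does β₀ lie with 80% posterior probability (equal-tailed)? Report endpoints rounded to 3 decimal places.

The posterior is symmetric, so the 80% equal-tailed interval is β₀ = 5.97 ± z·2.44 with z = 1.282.
Half-width: 1.282 × 2.44 = 3.127.
5.97 − 3.127 = 2.843; 5.97 + 3.127 = 9.097.

[2.843, 9.097]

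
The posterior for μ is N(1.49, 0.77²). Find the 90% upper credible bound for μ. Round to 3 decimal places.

2.477

Need U with P(μ ≤ U) = 0.90: U = 1.49 + z_{0.1}·0.77.
z = 1.282; U = 1.49 + 1.282 × 0.77 = 2.477.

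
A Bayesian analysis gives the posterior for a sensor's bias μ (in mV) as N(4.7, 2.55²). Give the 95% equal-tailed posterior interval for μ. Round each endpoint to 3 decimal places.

The posterior is symmetric, so the 95% equal-tailed interval is μ = 4.7 ± z·2.55 with z = 1.960.
Half-width: 1.960 × 2.55 = 4.998.
4.7 − 4.998 = -0.298; 4.7 + 4.998 = 9.698.

[-0.298, 9.698]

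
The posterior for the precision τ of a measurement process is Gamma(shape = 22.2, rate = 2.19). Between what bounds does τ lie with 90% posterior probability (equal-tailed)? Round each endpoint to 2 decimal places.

Posterior: Gamma(shape 22.2, rate 2.19).
Equal-tailed 90% interval: Gamma(22.2, 2.19) quantiles at 0.05 and 0.95.
Posterior mean ≈ 10.14, SD ≈ 2.15; a Normal approximation gives roughly [6.60, 13.68].
Exact: lower = 6.88; upper = 13.92.

[6.88, 13.92]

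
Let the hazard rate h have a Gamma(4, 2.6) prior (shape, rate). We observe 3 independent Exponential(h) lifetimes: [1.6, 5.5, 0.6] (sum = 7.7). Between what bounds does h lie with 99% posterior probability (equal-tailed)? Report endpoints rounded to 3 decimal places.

Posterior: Gamma(4+3, 2.6+7.7) = Gamma(7, 10.3) (shape, rate).
Equal-tailed 99% interval: Gamma(7, 10.3) quantiles at 0.005 and 0.995.
Posterior mean ≈ 0.680, SD ≈ 0.257; a Normal approximation gives roughly [0.018, 1.341].
Exact: lower = 0.198; upper = 1.520.

[0.198, 1.520]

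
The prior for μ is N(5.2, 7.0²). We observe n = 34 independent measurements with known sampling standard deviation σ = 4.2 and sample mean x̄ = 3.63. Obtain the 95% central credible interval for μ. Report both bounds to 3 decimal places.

Posterior precision = 1/7.0² + 34/4.2² = 0.0204 + 1.9274 = 1.9478, so posterior SD = 0.7165.
Posterior mean = (5.2/7.0² + 34·3.63/4.2²) / 1.9478 = 3.6464.
Interval: 3.6464 ± 1.960 × 0.7165 → [2.242, 5.051].

[2.242, 5.051]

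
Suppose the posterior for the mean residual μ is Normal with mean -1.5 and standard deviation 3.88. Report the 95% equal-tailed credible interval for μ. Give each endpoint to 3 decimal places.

[-9.105, 6.105]

The posterior is symmetric, so the 95% equal-tailed interval is μ = -1.5 ± z·3.88 with z = 1.960.
Half-width: 1.960 × 3.88 = 7.605.
-1.5 − 7.605 = -9.105; -1.5 + 7.605 = 6.105.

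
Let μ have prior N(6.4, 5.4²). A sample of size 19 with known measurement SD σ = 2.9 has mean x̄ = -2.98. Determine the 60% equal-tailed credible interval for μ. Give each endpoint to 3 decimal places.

Posterior precision = 1/5.4² + 19/2.9² = 0.0343 + 2.2592 = 2.2935, so posterior SD = 0.6603.
Posterior mean = (6.4/5.4² + 19·-2.98/2.9²) / 2.2935 = -2.8397.
Interval: -2.8397 ± 0.842 × 0.6603 → [-3.395, -2.284].

[-3.395, -2.284]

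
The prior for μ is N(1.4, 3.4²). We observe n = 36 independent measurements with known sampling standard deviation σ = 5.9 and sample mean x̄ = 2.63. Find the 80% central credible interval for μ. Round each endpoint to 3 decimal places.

Posterior precision = 1/3.4² + 36/5.9² = 0.0865 + 1.0342 = 1.1207, so posterior SD = 0.9446.
Posterior mean = (1.4/3.4² + 36·2.63/5.9²) / 1.1207 = 2.5351.
Interval: 2.5351 ± 1.282 × 0.9446 → [1.324, 3.746].

[1.324, 3.746]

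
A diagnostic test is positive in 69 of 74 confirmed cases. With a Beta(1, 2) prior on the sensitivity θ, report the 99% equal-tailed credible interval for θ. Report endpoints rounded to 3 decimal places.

Posterior: Beta(1+69, 2+5) = Beta(70, 7).
Equal-tailed 99% interval: the 0.005 and 0.995 quantiles of Beta(70, 7).
Posterior mean ≈ 0.909, SD ≈ 0.033; a Normal approximation gives roughly [0.825, 0.993].
Exact: F⁻¹(0.005) = 0.807; F⁻¹(0.995) = 0.972.

[0.807, 0.972]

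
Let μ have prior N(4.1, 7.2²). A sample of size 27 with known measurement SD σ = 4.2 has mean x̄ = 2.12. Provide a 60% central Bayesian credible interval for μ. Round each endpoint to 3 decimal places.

[1.469, 2.821]

Posterior precision = 1/7.2² + 27/4.2² = 0.0193 + 1.5306 = 1.5499, so posterior SD = 0.8032.
Posterior mean = (4.1/7.2² + 27·2.12/4.2²) / 1.5499 = 2.1446.
Interval: 2.1446 ± 0.842 × 0.8032 → [1.469, 2.821].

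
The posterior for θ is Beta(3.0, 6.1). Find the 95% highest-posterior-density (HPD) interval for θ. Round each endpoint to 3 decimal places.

The posterior is unimodal and skewed, so the HPD interval has equal density at both endpoints and is the shortest 95% interval.
Solving f(0.064) = f(0.615) with F(0.615) − F(0.064) = 0.95 gives [0.064, 0.615].
For comparison, the equal-tailed interval is [0.084, 0.645]; the HPD is narrower and shifted toward the mode.

[0.064, 0.615]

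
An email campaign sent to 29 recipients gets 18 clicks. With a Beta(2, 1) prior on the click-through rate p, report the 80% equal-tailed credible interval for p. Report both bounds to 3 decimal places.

Posterior: Beta(2+18, 1+11) = Beta(20, 12).
Equal-tailed 80% interval: the 0.1 and 0.9 quantiles of Beta(20, 12).
Posterior mean ≈ 0.625, SD ≈ 0.084; a Normal approximation gives roughly [0.517, 0.733].
Exact: F⁻¹(0.1) = 0.514; F⁻¹(0.9) = 0.732.

[0.514, 0.732]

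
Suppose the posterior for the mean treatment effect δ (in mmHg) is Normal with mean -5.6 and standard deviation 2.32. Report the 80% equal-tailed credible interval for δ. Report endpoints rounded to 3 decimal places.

[-8.573, -2.627]

The posterior is symmetric, so the 80% equal-tailed interval is δ = -5.6 ± z·2.32 with z = 1.282.
Half-width: 1.282 × 2.32 = 2.973.
-5.6 − 2.973 = -8.573; -5.6 + 2.973 = -2.627.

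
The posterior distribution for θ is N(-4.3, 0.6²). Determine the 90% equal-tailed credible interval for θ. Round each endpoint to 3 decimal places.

[-5.287, -3.313]

The posterior is symmetric, so the 90% equal-tailed interval is θ = -4.3 ± z·0.6 with z = 1.645.
Half-width: 1.645 × 0.6 = 0.987.
-4.3 − 0.987 = -5.287; -4.3 + 0.987 = -3.313.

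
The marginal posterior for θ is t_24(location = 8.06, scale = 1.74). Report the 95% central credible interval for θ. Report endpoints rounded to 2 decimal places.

[4.47, 11.65]

The t_24 distribution is symmetric; the 95% interval is 8.06 ± t·1.74 with t_{0.975,24} = 2.064.
Half-width: 2.064 × 1.74 = 3.59.
8.06 − 3.59 = 4.47; 8.06 + 3.59 = 11.65.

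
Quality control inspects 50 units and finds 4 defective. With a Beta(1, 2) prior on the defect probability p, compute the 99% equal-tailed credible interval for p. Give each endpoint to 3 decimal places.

Posterior: Beta(1+4, 2+46) = Beta(5, 48).
Equal-tailed 99% interval: the 0.005 and 0.995 quantiles of Beta(5, 48).
Posterior mean ≈ 0.094, SD ≈ 0.040; a Normal approximation gives roughly [-0.008, 0.197].
Exact: F⁻¹(0.005) = 0.021; F⁻¹(0.995) = 0.223.

[0.021, 0.223]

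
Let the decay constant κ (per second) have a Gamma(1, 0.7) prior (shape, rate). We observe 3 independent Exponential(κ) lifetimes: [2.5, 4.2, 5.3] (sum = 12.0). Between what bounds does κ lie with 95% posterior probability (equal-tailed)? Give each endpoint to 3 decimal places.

Posterior: Gamma(1+3, 0.7+12.0) = Gamma(4, 12.7) (shape, rate).
Equal-tailed 95% interval: Gamma(4, 12.7) quantiles at 0.025 and 0.975.
Posterior mean ≈ 0.315, SD ≈ 0.157; a Normal approximation gives roughly [0.006, 0.624].
Exact: lower = 0.086; upper = 0.690.

[0.086, 0.690]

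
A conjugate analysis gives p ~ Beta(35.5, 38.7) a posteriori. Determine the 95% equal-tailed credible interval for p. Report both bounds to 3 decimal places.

[0.366, 0.592]

Posterior: Beta(35.5, 38.7).
Equal-tailed 95% interval: the 0.025 and 0.975 quantiles of Beta(35.5, 38.7).
Posterior mean ≈ 0.478, SD ≈ 0.058; a Normal approximation gives roughly [0.366, 0.591].
Exact: F⁻¹(0.025) = 0.366; F⁻¹(0.975) = 0.592.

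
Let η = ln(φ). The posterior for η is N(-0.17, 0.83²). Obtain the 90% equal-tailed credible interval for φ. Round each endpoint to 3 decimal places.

[0.215, 3.304]

On the log scale the 90% interval is -0.17 ± 1.645 × 0.83 = [-1.5352, 1.1952].
Exponentiate: [e^-1.5352, e^1.1952] = [0.215, 3.304].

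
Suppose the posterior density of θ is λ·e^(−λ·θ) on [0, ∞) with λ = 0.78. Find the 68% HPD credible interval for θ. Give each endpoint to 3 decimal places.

[0.000, 1.461]

The exponential density is strictly decreasing on [0, ∞), so the HPD interval is anchored at 0: [0, q] with P(θ ≤ q) = 0.68.
q = −ln(1 − 0.68) / 0.78 = 1.1394 / 0.78 = 1.461.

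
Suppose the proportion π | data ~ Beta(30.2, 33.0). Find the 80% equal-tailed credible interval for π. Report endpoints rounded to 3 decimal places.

Posterior: Beta(30.2, 33.0).
Equal-tailed 80% interval: the 0.1 and 0.9 quantiles of Beta(30.2, 33.0).
Posterior mean ≈ 0.478, SD ≈ 0.062; a Normal approximation gives roughly [0.398, 0.558].
Exact: F⁻¹(0.1) = 0.398; F⁻¹(0.9) = 0.558.

[0.398, 0.558]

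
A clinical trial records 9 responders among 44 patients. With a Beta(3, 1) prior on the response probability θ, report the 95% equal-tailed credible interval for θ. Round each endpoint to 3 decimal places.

[0.139, 0.380]

Posterior: Beta(3+9, 1+35) = Beta(12, 36).
Equal-tailed 95% interval: the 0.025 and 0.975 quantiles of Beta(12, 36).
Posterior mean ≈ 0.250, SD ≈ 0.062; a Normal approximation gives roughly [0.129, 0.371].
Exact: F⁻¹(0.025) = 0.139; F⁻¹(0.975) = 0.380.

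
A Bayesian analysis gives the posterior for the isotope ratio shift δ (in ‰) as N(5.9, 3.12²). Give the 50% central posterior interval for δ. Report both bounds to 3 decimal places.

The posterior is symmetric, so the 50% equal-tailed interval is δ = 5.9 ± z·3.12 with z = 0.674.
Half-width: 0.674 × 3.12 = 2.104.
5.9 − 2.104 = 3.796; 5.9 + 2.104 = 8.004.

[3.796, 8.004]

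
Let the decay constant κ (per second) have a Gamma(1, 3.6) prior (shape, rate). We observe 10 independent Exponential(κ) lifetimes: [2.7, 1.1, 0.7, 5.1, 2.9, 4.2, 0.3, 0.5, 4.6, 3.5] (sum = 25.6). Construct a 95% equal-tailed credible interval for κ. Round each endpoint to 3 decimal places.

Posterior: Gamma(1+10, 3.6+25.6) = Gamma(11, 29.2) (shape, rate).
Equal-tailed 95% interval: Gamma(11, 29.2) quantiles at 0.025 and 0.975.
Posterior mean ≈ 0.377, SD ≈ 0.114; a Normal approximation gives roughly [0.154, 0.599].
Exact: lower = 0.188; upper = 0.630.

[0.188, 0.630]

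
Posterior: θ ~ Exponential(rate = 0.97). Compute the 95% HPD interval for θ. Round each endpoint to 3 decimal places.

The exponential density is strictly decreasing on [0, ∞), so the HPD interval is anchored at 0: [0, q] with P(θ ≤ q) = 0.95.
q = −ln(1 − 0.95) / 0.97 = 2.9957 / 0.97 = 3.088.

[0.000, 3.088]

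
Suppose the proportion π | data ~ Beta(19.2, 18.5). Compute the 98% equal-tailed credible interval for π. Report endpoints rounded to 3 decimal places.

[0.325, 0.692]

Posterior: Beta(19.2, 18.5).
Equal-tailed 98% interval: the 0.01 and 0.99 quantiles of Beta(19.2, 18.5).
Posterior mean ≈ 0.509, SD ≈ 0.080; a Normal approximation gives roughly [0.322, 0.696].
Exact: F⁻¹(0.01) = 0.325; F⁻¹(0.99) = 0.692.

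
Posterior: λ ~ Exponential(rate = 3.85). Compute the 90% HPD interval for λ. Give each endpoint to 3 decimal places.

The exponential density is strictly decreasing on [0, ∞), so the HPD interval is anchored at 0: [0, q] with P(λ ≤ q) = 0.90.
q = −ln(1 − 0.90) / 3.85 = 2.3026 / 3.85 = 0.598.

[0.000, 0.598]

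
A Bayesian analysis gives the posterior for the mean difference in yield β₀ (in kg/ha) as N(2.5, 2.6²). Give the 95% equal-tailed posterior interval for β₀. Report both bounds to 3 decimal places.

The posterior is symmetric, so the 95% equal-tailed interval is β₀ = 2.5 ± z·2.6 with z = 1.960.
Half-width: 1.960 × 2.6 = 5.096.
2.5 − 5.096 = -2.596; 2.5 + 5.096 = 7.596.

[-2.596, 7.596]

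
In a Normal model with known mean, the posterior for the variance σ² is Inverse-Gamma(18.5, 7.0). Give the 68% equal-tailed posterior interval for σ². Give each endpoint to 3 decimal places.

Inverse-Gamma(18.5, 7.0) quantiles: F⁻¹(0.16) and F⁻¹(0.84).
Equivalently, 1/σ² ~ Gamma(18.5, rate = 7.0); invert its 0.84 and 0.16 quantiles.
Posterior mean ≈ 0.400, SD ≈ 0.098; a Normal approximation gives roughly [0.302, 0.498].
Exact: lower = 0.308; upper = 0.491.

[0.308, 0.491]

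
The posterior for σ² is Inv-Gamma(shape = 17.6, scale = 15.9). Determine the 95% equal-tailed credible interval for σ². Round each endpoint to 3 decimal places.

Inverse-Gamma(17.6, 15.9) quantiles: F⁻¹(0.025) and F⁻¹(0.975).
Equivalently, 1/σ² ~ Gamma(17.6, rate = 15.9); invert its 0.975 and 0.025 quantiles.
Posterior mean ≈ 0.958, SD ≈ 0.243; a Normal approximation gives roughly [0.483, 1.433].
Exact: lower = 0.595; upper = 1.535.

[0.595, 1.535]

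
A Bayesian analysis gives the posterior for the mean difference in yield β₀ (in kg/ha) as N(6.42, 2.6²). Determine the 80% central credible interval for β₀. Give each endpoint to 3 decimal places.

The posterior is symmetric, so the 80% equal-tailed interval is β₀ = 6.42 ± z·2.6 with z = 1.282.
Half-width: 1.282 × 2.6 = 3.332.
6.42 − 3.332 = 3.088; 6.42 + 3.332 = 9.752.

[3.088, 9.752]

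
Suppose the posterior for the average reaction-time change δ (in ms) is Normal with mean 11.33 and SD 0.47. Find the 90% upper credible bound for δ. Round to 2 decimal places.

11.93

Need U with P(δ ≤ U) = 0.90: U = 11.33 + z_{0.1}·0.47.
z = 1.282; U = 11.33 + 1.282 × 0.47 = 11.93.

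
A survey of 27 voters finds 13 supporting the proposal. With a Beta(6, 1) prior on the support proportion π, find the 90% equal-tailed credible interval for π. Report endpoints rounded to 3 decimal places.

[0.419, 0.695]

Posterior: Beta(6+13, 1+14) = Beta(19, 15).
Equal-tailed 90% interval: the 0.05 and 0.95 quantiles of Beta(19, 15).
Posterior mean ≈ 0.559, SD ≈ 0.084; a Normal approximation gives roughly [0.421, 0.697].
Exact: F⁻¹(0.05) = 0.419; F⁻¹(0.95) = 0.695.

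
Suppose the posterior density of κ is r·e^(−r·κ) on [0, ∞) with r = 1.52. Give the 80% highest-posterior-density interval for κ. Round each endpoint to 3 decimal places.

The exponential density is strictly decreasing on [0, ∞), so the HPD interval is anchored at 0: [0, q] with P(κ ≤ q) = 0.80.
q = −ln(1 − 0.80) / 1.52 = 1.6094 / 1.52 = 1.059.

[0.000, 1.059]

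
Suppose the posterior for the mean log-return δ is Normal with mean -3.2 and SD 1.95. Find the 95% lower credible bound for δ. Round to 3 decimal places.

Need L with P(δ ≥ L) = 0.95: L = -3.2 − z_{0.05}·1.95.
z = 1.645; L = -3.2 − 1.645 × 1.95 = -6.407.

-6.407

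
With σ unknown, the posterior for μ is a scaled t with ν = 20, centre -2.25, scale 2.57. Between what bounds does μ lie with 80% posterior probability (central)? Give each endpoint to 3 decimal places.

[-5.656, 1.156]

The t_20 distribution is symmetric; the 80% interval is -2.25 ± t·2.57 with t_{0.9,20} = 1.325.
Half-width: 1.325 × 2.57 = 3.406.
-2.25 − 3.406 = -5.656; -2.25 + 3.406 = 1.156.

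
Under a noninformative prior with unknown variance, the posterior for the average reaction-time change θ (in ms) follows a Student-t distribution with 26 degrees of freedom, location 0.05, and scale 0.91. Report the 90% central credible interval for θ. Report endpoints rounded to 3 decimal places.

The t_26 distribution is symmetric; the 90% interval is 0.05 ± t·0.91 with t_{0.95,26} = 1.706.
Half-width: 1.706 × 0.91 = 1.552.
0.05 − 1.552 = -1.502; 0.05 + 1.552 = 1.602.

[-1.502, 1.602]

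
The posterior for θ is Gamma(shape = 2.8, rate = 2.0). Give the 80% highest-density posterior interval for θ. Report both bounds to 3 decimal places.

[0.272, 2.120]

The posterior is unimodal and skewed, so the HPD interval has equal density at both endpoints and is the shortest 80% interval.
Solving f(0.272) = f(2.120) with F(2.120) − F(0.272) = 0.80 gives [0.272, 2.120].
For comparison, the equal-tailed interval is [0.490, 2.522]; the HPD is narrower and shifted toward the mode.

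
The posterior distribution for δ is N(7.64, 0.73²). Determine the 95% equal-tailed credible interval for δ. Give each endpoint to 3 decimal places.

The posterior is symmetric, so the 95% equal-tailed interval is δ = 7.64 ± z·0.73 with z = 1.960.
Half-width: 1.960 × 0.73 = 1.431.
7.64 − 1.431 = 6.209; 7.64 + 1.431 = 9.071.

[6.209, 9.071]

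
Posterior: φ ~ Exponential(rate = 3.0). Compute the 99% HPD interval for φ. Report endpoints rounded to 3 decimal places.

[0.000, 1.535]

The exponential density is strictly decreasing on [0, ∞), so the HPD interval is anchored at 0: [0, q] with P(φ ≤ q) = 0.99.
q = −ln(1 − 0.99) / 3.0 = 4.6052 / 3.0 = 1.535.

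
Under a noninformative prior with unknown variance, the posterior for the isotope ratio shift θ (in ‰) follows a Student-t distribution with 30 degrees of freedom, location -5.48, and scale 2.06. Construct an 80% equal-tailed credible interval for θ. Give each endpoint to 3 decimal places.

[-8.179, -2.781]

The t_30 distribution is symmetric; the 80% interval is -5.48 ± t·2.06 with t_{0.9,30} = 1.310.
Half-width: 1.310 × 2.06 = 2.699.
-5.48 − 2.699 = -8.179; -5.48 + 2.699 = -2.781.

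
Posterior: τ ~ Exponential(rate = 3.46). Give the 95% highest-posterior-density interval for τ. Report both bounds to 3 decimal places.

[0.000, 0.866]

The exponential density is strictly decreasing on [0, ∞), so the HPD interval is anchored at 0: [0, q] with P(τ ≤ q) = 0.95.
q = −ln(1 − 0.95) / 3.46 = 2.9957 / 3.46 = 0.866.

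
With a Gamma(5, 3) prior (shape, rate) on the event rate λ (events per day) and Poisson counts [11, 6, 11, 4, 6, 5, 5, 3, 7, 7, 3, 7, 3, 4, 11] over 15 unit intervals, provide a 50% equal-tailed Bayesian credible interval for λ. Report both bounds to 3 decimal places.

Posterior: Gamma(5+93, 3+15) = Gamma(98, 18) (shape, rate).
Equal-tailed 50% interval: Gamma(98, 18) quantiles at 0.25 and 0.75.
Posterior mean ≈ 5.444, SD ≈ 0.550; a Normal approximation gives roughly [5.073, 5.815].
Exact: lower = 5.064; upper = 5.805.

[5.064, 5.805]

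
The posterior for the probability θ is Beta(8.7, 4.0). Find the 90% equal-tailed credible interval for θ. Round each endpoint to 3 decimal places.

[0.462, 0.874]

Posterior: Beta(8.7, 4.0).
Equal-tailed 90% interval: the 0.05 and 0.95 quantiles of Beta(8.7, 4.0).
Posterior mean ≈ 0.685, SD ≈ 0.125; a Normal approximation gives roughly [0.479, 0.891].
Exact: F⁻¹(0.05) = 0.462; F⁻¹(0.95) = 0.874.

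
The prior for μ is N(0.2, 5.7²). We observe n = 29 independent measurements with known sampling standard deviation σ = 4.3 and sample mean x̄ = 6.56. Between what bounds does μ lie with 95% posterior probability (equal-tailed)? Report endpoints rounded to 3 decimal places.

[4.888, 7.987]

Posterior precision = 1/5.7² + 29/4.3² = 0.0308 + 1.5684 = 1.5992, so posterior SD = 0.7908.
Posterior mean = (0.2/5.7² + 29·6.56/4.3²) / 1.5992 = 6.4376.
Interval: 6.4376 ± 1.960 × 0.7908 → [4.888, 7.987].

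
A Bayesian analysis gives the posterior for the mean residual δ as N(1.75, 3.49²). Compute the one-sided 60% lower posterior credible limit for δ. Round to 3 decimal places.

0.866

Need L with P(δ ≥ L) = 0.60: L = 1.75 − z_{0.4}·3.49.
z = 0.253; L = 1.75 − 0.253 × 3.49 = 0.866.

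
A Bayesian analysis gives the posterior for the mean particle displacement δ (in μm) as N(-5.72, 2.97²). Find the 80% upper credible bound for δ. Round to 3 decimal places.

Need U with P(δ ≤ U) = 0.80: U = -5.72 + z_{0.2}·2.97.
z = 0.842; U = -5.72 + 0.842 × 2.97 = -3.220.

-3.220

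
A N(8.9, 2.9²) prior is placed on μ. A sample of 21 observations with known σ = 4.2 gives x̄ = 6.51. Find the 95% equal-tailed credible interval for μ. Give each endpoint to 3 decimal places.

Posterior precision = 1/2.9² + 21/4.2² = 0.1189 + 1.1905 = 1.3094, so posterior SD = 0.8739.
Posterior mean = (8.9/2.9² + 21·6.51/4.2²) / 1.3094 = 6.7270.
Interval: 6.7270 ± 1.960 × 0.8739 → [5.014, 8.440].

[5.014, 8.440]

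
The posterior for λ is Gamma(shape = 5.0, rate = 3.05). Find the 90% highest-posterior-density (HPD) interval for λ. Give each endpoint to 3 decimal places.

The posterior is unimodal and skewed, so the HPD interval has equal density at both endpoints and is the shortest 90% interval.
Solving f(0.495) = f(2.739) with F(2.739) − F(0.495) = 0.90 gives [0.495, 2.739].
For comparison, the equal-tailed interval is [0.646, 3.001]; the HPD is narrower and shifted toward the mode.

[0.495, 2.739]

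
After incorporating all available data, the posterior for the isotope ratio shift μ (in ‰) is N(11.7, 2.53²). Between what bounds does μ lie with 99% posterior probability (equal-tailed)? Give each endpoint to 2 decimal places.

[5.18, 18.22]

The posterior is symmetric, so the 99% equal-tailed interval is μ = 11.7 ± z·2.53 with z = 2.576.
Half-width: 2.576 × 2.53 = 6.52.
11.7 − 6.52 = 5.18; 11.7 + 6.52 = 18.22.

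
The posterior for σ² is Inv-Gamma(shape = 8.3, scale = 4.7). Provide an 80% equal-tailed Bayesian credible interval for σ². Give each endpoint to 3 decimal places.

Inverse-Gamma(8.3, 4.7) quantiles: F⁻¹(0.1) and F⁻¹(0.9).
Equivalently, 1/σ² ~ Gamma(8.3, rate = 4.7); invert its 0.9 and 0.1 quantiles.
Posterior mean ≈ 0.644, SD ≈ 0.257; a Normal approximation gives roughly [0.315, 0.973].
Exact: lower = 0.387; upper = 0.962.

[0.387, 0.962]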